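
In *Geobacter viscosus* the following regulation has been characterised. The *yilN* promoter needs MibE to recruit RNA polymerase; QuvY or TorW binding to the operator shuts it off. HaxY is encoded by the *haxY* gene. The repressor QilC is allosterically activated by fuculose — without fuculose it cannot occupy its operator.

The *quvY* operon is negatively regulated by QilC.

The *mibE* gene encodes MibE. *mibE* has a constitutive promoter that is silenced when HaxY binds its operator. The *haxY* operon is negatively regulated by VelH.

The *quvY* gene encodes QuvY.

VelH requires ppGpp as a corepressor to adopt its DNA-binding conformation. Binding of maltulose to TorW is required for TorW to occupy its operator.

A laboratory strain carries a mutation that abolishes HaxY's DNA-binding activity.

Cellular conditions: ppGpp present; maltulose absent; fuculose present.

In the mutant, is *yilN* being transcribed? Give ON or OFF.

HaxY is non-functional in this strain, so it has no effect.
With no repressor bound, *mibE* is transcribed.
So MibE is produced and active.
Fuculose is present, so QilC is active.
With repressor QilC bound, *quvY* is not transcribed.
So QuvY is not produced.
Maltulose is absent, so TorW is inactive.
No repressor is bound and MibE is active, so *yilN* is transcribed.

ON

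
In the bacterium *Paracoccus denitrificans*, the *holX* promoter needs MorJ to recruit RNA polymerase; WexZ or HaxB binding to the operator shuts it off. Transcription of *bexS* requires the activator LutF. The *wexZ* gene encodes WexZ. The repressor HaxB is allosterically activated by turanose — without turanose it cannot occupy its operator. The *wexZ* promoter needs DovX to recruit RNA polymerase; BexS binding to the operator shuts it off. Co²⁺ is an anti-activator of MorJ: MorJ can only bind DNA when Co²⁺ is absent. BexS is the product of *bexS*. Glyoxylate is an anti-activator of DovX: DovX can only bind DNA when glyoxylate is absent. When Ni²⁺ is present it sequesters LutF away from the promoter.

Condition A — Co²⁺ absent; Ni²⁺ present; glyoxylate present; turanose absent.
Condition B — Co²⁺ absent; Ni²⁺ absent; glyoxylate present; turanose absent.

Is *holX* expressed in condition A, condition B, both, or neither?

both

Condition A:
Co²⁺ is absent, so MorJ is active.
Ni²⁺ is present, so LutF is inactive.
Required activator LutF is absent, so *bexS* is not transcribed.
So BexS is not produced.
Glyoxylate is present, so DovX is inactive.
Required activator DovX is absent, so *wexZ* is not transcribed.
So WexZ is not produced.
Turanose is absent, so HaxB is inactive.
No repressor is bound and MorJ is active, so *holX* is transcribed.
→ *holX* is ON in A.
Condition B:
Co²⁺ is absent, so MorJ is active.
Ni²⁺ is absent, so LutF is active.
No repressor is bound and LutF is active, so *bexS* is transcribed.
So BexS is produced and active.
Glyoxylate is present, so DovX is inactive.
With repressor BexS bound, *wexZ* is not transcribed.
So WexZ is not produced.
Turanose is absent, so HaxB is inactive.
No repressor is bound and MorJ is active, so *holX* is transcribed.
→ *holX* is ON in B.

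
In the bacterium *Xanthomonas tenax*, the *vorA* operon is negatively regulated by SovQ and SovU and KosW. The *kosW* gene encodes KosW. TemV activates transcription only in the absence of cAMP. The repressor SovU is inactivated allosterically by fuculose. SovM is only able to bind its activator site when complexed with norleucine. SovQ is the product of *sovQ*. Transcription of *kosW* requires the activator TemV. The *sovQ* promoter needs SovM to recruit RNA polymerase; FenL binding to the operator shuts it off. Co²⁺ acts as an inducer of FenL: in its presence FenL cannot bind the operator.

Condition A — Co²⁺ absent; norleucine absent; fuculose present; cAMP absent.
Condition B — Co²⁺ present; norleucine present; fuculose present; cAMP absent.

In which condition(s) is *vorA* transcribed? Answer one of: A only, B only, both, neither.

neither

Condition A:
Co²⁺ is absent, so FenL is active.
Norleucine is absent, so SovM is inactive.
With repressor FenL bound, *sovQ* is not transcribed.
So SovQ is not produced.
Fuculose is present, so SovU is inactive.
cAMP is absent, so TemV is active.
No repressor is bound and TemV is active, so *kosW* is transcribed.
So KosW is produced and active.
With repressor KosW bound, *vorA* is not transcribed.
→ *vorA* is OFF in A.
Condition B:
Co²⁺ is present, so FenL is inactive.
Norleucine is present, so SovM is active.
No repressor is bound and SovM is active, so *sovQ* is transcribed.
So SovQ is produced and active.
Fuculose is present, so SovU is inactive.
cAMP is absent, so TemV is active.
No repressor is bound and TemV is active, so *kosW* is transcribed.
So KosW is produced and active.
With repressor SovQ bound, *vorA* is not transcribed.
→ *vorA* is OFF in B.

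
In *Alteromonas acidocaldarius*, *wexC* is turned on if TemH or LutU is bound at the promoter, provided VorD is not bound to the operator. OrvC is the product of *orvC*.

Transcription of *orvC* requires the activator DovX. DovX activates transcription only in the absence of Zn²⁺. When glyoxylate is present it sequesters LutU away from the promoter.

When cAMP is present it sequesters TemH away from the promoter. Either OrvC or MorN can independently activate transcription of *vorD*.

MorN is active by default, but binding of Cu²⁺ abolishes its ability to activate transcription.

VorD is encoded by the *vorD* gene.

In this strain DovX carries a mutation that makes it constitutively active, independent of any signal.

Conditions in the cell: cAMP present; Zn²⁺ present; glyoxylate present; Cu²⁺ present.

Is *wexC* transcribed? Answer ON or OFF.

OFF

cAMP is present, so TemH is inactive.
DovX is constitutively active in this strain.
No repressor is bound and DovX is active, so *orvC* is transcribed.
So OrvC is produced and active.
Cu²⁺ is present, so MorN is inactive.
Activator OrvC is present, so *vorD* is transcribed.
So VorD is produced and active.
Glyoxylate is present, so LutU is inactive.
With repressor VorD bound, *wexC* is not transcribed.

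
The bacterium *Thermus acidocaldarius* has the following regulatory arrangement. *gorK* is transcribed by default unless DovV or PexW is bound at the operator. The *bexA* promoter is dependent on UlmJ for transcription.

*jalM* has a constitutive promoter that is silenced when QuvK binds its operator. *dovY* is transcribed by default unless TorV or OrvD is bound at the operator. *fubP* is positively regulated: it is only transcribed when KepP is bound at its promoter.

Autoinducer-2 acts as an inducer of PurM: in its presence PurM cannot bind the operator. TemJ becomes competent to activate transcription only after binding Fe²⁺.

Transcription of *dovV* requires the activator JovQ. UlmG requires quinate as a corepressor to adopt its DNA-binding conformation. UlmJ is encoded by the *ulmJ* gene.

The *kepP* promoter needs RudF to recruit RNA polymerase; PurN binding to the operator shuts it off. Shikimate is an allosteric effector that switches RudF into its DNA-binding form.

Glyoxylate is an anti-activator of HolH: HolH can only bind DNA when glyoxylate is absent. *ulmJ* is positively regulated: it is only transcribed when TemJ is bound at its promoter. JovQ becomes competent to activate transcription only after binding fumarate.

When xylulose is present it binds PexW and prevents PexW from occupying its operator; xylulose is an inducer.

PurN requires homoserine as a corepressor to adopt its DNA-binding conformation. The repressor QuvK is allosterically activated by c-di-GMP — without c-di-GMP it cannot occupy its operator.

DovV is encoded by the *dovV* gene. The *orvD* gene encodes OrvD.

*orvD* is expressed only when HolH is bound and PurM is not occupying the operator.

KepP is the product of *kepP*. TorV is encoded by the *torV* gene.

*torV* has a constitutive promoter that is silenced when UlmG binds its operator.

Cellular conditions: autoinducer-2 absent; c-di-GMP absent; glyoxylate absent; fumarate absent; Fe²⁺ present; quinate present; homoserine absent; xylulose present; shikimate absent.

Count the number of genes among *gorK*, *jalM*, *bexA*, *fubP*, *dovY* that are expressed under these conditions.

4

Fumarate is absent, so JovQ is inactive.
Required activator JovQ is absent, so *dovV* is not transcribed.
So DovV is not produced.
Xylulose is present, so PexW is inactive.
With no repressor bound, *gorK* is transcribed.
→ *gorK* is ON.
c-di-GMP is absent, so QuvK is inactive.
With no repressor bound, *jalM* is transcribed.
→ *jalM* is ON.
Fe²⁺ is present, so TemJ is active.
No repressor is bound and TemJ is active, so *ulmJ* is transcribed.
So UlmJ is produced and active.
No repressor is bound and UlmJ is active, so *bexA* is transcribed.
→ *bexA* is ON.
Homoserine is absent, so PurN is inactive.
Shikimate is absent, so RudF is inactive.
Required activator RudF is absent, so *kepP* is not transcribed.
So KepP is not produced.
Required activator KepP is absent, so *fubP* is not transcribed.
→ *fubP* is OFF.
Quinate is present, so UlmG is active.
With repressor UlmG bound, *torV* is not transcribed.
So TorV is not produced.
Glyoxylate is absent, so HolH is active.
Autoinducer-2 is absent, so PurM is active.
With repressor PurM bound, *orvD* is not transcribed.
So OrvD is not produced.
With no repressor bound, *dovY* is transcribed.
→ *dovY* is ON.
4 of the 5 genes are transcribed.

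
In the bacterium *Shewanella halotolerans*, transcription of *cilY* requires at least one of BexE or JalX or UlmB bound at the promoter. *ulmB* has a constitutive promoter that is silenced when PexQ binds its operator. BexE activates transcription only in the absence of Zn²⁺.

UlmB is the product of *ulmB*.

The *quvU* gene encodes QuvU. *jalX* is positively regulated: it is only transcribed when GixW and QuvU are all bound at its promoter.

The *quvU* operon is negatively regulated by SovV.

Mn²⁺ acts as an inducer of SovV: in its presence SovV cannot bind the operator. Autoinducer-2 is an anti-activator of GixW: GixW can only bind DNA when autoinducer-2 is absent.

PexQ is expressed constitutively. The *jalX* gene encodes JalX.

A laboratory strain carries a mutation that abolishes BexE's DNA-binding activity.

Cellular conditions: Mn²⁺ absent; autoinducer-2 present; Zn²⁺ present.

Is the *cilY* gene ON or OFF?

BexE is non-functional in this strain, so it has no effect.
Autoinducer-2 is present, so GixW is inactive.
Mn²⁺ is absent, so SovV is active.
With repressor SovV bound, *quvU* is not transcribed.
So QuvU is not produced.
Required activator GixW is absent, so *jalX* is not transcribed.
So JalX is not produced.
PexQ is produced constitutively and is active.
With repressor PexQ bound, *ulmB* is not transcribed.
So UlmB is not produced.
No activator is available at the *cilY* promoter, so *cilY* is not transcribed.

OFF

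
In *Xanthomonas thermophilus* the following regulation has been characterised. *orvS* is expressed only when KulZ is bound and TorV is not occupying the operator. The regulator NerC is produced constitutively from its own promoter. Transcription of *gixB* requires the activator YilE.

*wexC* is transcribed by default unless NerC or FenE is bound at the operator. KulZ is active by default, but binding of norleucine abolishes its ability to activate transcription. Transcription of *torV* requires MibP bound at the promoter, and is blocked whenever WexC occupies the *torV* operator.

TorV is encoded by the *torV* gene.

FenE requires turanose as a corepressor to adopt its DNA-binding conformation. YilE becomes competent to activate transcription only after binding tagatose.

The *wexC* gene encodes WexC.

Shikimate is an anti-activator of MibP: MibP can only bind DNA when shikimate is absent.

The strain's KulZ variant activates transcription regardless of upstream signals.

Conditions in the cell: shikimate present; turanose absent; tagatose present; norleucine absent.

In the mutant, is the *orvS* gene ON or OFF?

ON

Shikimate is present, so MibP is inactive.
NerC is produced constitutively and is active.
Turanose is absent, so FenE is inactive.
With repressor NerC bound, *wexC* is not transcribed.
So WexC is not produced.
Required activator MibP is absent, so *torV* is not transcribed.
So TorV is not produced.
KulZ is constitutively active in this strain.
No repressor is bound and KulZ is active, so *orvS* is transcribed.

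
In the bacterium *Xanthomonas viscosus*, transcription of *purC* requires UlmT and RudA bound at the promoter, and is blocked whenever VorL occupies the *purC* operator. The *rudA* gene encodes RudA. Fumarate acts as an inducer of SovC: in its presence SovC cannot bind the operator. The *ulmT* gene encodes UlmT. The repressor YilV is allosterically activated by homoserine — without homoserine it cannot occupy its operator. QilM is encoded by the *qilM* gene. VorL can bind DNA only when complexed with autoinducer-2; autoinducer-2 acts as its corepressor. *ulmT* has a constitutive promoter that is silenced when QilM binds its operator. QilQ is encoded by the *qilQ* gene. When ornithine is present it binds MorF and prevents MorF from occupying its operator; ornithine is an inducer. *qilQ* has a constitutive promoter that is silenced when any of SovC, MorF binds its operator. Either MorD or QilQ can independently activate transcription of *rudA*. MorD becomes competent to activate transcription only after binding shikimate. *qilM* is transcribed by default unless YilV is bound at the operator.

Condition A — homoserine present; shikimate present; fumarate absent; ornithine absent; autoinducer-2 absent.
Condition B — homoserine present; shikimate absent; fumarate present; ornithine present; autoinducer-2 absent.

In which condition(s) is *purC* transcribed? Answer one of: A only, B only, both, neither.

Condition A:
Homoserine is present, so YilV is active.
With repressor YilV bound, *qilM* is not transcribed.
So QilM is not produced.
With no repressor bound, *ulmT* is transcribed.
So UlmT is produced and active.
Shikimate is present, so MorD is active.
Fumarate is absent, so SovC is active.
Ornithine is absent, so MorF is active.
With repressor SovC bound, *qilQ* is not transcribed.
So QilQ is not produced.
Activator MorD is present, so *rudA* is transcribed.
So RudA is produced and active.
Autoinducer-2 is absent, so VorL is inactive.
No repressor is bound and UlmT and RudA are active, so *purC* is transcribed.
→ *purC* is ON in A.
Condition B:
Homoserine is present, so YilV is active.
With repressor YilV bound, *qilM* is not transcribed.
So QilM is not produced.
With no repressor bound, *ulmT* is transcribed.
So UlmT is produced and active.
Shikimate is absent, so MorD is inactive.
Fumarate is present, so SovC is inactive.
Ornithine is present, so MorF is inactive.
With no repressor bound, *qilQ* is transcribed.
So QilQ is produced and active.
Activator QilQ is present, so *rudA* is transcribed.
So RudA is produced and active.
Autoinducer-2 is absent, so VorL is inactive.
No repressor is bound and UlmT and RudA are active, so *purC* is transcribed.
→ *purC* is ON in B.

both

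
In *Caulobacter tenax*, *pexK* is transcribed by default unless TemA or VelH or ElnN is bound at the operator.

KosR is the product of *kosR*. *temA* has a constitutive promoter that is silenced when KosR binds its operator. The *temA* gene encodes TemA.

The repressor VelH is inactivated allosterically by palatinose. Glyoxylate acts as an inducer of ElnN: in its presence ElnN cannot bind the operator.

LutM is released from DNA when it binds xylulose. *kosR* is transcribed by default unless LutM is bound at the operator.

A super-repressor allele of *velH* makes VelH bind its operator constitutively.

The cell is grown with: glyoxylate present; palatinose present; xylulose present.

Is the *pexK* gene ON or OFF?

Xylulose is present, so LutM is inactive.
With no repressor bound, *kosR* is transcribed.
So KosR is produced and active.
With repressor KosR bound, *temA* is not transcribed.
So TemA is not produced.
VelH is constitutively active in this strain.
Glyoxylate is present, so ElnN is inactive.
With repressor VelH bound, *pexK* is not transcribed.

OFF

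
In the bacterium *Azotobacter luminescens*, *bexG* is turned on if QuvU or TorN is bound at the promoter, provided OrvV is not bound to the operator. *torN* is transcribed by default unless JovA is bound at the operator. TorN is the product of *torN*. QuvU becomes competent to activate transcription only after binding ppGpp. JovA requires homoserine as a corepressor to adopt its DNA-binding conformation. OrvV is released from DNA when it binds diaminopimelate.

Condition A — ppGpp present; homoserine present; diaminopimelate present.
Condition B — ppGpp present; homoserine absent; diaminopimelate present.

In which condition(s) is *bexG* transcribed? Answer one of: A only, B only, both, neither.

both

Condition A:
ppGpp is present, so QuvU is active.
Homoserine is present, so JovA is active.
With repressor JovA bound, *torN* is not transcribed.
So TorN is not produced.
Diaminopimelate is present, so OrvV is inactive.
Activator QuvU is present, so *bexG* is transcribed.
→ *bexG* is ON in A.
Condition B:
ppGpp is present, so QuvU is active.
Homoserine is absent, so JovA is inactive.
With no repressor bound, *torN* is transcribed.
So TorN is produced and active.
Diaminopimelate is present, so OrvV is inactive.
Activator QuvU is present, so *bexG* is transcribed.
→ *bexG* is ON in B.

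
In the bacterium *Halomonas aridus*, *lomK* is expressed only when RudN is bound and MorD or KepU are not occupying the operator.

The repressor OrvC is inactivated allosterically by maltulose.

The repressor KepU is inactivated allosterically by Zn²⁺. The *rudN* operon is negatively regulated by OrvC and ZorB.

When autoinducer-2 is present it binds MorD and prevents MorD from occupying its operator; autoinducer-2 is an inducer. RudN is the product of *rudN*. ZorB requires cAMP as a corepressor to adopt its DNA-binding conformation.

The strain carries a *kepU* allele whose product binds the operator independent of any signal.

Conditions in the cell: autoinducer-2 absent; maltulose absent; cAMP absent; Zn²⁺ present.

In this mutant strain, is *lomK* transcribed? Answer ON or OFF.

Maltulose is absent, so OrvC is active.
cAMP is absent, so ZorB is inactive.
With repressor OrvC bound, *rudN* is not transcribed.
So RudN is not produced.
Autoinducer-2 is absent, so MorD is active.
KepU is constitutively active in this strain.
With repressor MorD bound, *lomK* is not transcribed.

OFF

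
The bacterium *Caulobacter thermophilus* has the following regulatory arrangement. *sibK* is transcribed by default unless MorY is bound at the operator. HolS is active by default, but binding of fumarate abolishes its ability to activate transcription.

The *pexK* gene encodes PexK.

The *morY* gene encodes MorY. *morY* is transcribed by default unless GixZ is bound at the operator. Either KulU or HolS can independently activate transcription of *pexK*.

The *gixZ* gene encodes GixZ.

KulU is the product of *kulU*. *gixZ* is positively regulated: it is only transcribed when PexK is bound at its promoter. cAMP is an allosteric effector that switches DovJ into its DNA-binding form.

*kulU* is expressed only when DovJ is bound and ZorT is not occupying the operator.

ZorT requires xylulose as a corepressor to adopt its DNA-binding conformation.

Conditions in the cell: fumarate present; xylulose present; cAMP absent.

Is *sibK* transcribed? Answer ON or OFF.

cAMP is absent, so DovJ is inactive.
Xylulose is present, so ZorT is active.
With repressor ZorT bound, *kulU* is not transcribed.
So KulU is not produced.
Fumarate is present, so HolS is inactive.
No activator is available at the *pexK* promoter, so *pexK* is not transcribed.
So PexK is not produced.
Required activator PexK is absent, so *gixZ* is not transcribed.
So GixZ is not produced.
With no repressor bound, *morY* is transcribed.
So MorY is produced and active.
With repressor MorY bound, *sibK* is not transcribed.

OFF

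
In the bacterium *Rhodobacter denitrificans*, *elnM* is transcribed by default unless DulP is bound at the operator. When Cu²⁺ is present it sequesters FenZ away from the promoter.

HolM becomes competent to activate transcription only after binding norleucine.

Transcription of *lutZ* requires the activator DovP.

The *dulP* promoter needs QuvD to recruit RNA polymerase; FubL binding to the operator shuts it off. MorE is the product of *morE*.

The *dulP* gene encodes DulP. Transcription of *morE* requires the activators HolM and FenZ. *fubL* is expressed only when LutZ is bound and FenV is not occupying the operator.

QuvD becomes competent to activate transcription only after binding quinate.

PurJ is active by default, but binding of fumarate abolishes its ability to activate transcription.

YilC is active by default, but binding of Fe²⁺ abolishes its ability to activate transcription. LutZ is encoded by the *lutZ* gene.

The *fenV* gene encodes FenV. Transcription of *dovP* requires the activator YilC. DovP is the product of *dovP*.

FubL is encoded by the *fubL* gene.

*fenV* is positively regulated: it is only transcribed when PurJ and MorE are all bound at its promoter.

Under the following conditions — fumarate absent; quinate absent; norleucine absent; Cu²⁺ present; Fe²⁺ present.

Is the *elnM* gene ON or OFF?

ON

Fe²⁺ is present, so YilC is inactive.
Required activator YilC is absent, so *dovP* is not transcribed.
So DovP is not produced.
Required activator DovP is absent, so *lutZ* is not transcribed.
So LutZ is not produced.
Fumarate is absent, so PurJ is active.
Norleucine is absent, so HolM is inactive.
Cu²⁺ is present, so FenZ is inactive.
Required activator HolM is absent, so *morE* is not transcribed.
So MorE is not produced.
Required activator MorE is absent, so *fenV* is not transcribed.
So FenV is not produced.
Required activator LutZ is absent, so *fubL* is not transcribed.
So FubL is not produced.
Quinate is absent, so QuvD is inactive.
Required activator QuvD is absent, so *dulP* is not transcribed.
So DulP is not produced.
With no repressor bound, *elnM* is transcribed.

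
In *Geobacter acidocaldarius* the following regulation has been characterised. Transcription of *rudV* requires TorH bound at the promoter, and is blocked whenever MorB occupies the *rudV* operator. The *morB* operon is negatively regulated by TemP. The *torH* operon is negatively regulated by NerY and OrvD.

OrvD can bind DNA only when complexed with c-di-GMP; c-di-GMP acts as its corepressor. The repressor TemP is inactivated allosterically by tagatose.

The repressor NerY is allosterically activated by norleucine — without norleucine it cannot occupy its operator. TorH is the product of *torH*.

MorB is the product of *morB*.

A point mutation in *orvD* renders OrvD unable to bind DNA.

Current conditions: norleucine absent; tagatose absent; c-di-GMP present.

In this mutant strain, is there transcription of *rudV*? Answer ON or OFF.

ON

Tagatose is absent, so TemP is active.
With repressor TemP bound, *morB* is not transcribed.
So MorB is not produced.
Norleucine is absent, so NerY is inactive.
OrvD is non-functional in this strain, so it has no effect.
With no repressor bound, *torH* is transcribed.
So TorH is produced and active.
No repressor is bound and TorH is active, so *rudV* is transcribed.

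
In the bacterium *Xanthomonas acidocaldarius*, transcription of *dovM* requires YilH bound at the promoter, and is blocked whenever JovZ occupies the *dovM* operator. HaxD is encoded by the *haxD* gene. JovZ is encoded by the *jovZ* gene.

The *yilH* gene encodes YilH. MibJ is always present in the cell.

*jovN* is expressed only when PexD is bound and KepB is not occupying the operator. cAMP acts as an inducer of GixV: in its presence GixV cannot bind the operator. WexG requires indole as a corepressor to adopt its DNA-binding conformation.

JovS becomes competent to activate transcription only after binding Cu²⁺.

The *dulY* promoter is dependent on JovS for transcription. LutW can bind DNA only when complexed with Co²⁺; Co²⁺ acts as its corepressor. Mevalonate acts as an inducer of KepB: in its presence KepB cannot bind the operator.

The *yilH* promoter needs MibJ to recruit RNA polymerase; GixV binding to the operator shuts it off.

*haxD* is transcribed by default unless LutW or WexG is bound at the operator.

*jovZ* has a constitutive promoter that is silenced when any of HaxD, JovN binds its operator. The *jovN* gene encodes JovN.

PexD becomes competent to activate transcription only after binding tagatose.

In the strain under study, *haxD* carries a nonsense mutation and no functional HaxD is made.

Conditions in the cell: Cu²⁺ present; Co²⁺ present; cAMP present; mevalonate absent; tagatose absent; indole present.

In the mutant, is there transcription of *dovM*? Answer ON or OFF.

cAMP is present, so GixV is inactive.
MibJ is produced constitutively and is active.
No repressor is bound and MibJ is active, so *yilH* is transcribed.
So YilH is produced and active.
HaxD is non-functional in this strain, so it has no effect.
Tagatose is absent, so PexD is inactive.
Mevalonate is absent, so KepB is active.
With repressor KepB bound, *jovN* is not transcribed.
So JovN is not produced.
With no repressor bound, *jovZ* is transcribed.
So JovZ is produced and active.
With repressor JovZ bound, *dovM* is not transcribed.

OFF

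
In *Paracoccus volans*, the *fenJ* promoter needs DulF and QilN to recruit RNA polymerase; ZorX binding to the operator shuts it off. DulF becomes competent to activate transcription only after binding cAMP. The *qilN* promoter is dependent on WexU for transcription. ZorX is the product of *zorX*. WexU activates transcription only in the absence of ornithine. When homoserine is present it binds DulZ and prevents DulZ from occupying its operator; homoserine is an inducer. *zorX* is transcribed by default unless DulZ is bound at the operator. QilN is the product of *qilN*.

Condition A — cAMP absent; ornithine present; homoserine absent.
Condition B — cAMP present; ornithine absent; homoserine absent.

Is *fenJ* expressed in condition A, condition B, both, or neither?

B only

Condition A:
cAMP is absent, so DulF is inactive.
Ornithine is present, so WexU is inactive.
Required activator WexU is absent, so *qilN* is not transcribed.
So QilN is not produced.
Homoserine is absent, so DulZ is active.
With repressor DulZ bound, *zorX* is not transcribed.
So ZorX is not produced.
Required activator DulF is absent, so *fenJ* is not transcribed.
→ *fenJ* is OFF in A.
Condition B:
cAMP is present, so DulF is active.
Ornithine is absent, so WexU is active.
No repressor is bound and WexU is active, so *qilN* is transcribed.
So QilN is produced and active.
Homoserine is absent, so DulZ is active.
With repressor DulZ bound, *zorX* is not transcribed.
So ZorX is not produced.
No repressor is bound and DulF and QilN are active, so *fenJ* is transcribed.
→ *fenJ* is ON in B.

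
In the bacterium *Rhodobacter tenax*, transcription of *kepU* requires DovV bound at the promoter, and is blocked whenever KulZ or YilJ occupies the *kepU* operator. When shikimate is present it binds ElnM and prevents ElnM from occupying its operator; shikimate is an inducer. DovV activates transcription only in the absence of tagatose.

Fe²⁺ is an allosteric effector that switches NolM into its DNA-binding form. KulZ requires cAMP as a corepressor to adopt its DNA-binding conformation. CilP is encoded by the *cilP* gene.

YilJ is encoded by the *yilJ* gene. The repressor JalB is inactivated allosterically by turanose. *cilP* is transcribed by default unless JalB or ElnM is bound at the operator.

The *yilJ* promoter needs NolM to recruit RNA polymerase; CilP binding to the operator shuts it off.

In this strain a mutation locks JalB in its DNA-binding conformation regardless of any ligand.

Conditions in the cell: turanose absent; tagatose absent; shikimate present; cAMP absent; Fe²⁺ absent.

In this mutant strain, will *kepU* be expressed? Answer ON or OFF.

cAMP is absent, so KulZ is inactive.
JalB is constitutively active in this strain.
Shikimate is present, so ElnM is inactive.
With repressor JalB bound, *cilP* is not transcribed.
So CilP is not produced.
Fe²⁺ is absent, so NolM is inactive.
Required activator NolM is absent, so *yilJ* is not transcribed.
So YilJ is not produced.
Tagatose is absent, so DovV is active.
No repressor is bound and DovV is active, so *kepU* is transcribed.

ON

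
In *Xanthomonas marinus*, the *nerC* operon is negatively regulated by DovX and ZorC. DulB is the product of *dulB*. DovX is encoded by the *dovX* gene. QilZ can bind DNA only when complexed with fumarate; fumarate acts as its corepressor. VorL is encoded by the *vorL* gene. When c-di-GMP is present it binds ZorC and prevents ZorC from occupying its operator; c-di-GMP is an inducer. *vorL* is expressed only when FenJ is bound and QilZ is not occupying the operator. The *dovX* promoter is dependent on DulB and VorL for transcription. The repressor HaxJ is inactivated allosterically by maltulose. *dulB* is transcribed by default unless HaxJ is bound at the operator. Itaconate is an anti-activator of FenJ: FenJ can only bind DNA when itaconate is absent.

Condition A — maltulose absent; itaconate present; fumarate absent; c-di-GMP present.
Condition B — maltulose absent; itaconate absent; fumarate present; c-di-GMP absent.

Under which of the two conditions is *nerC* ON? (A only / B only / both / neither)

A only

Condition A:
Maltulose is absent, so HaxJ is active.
With repressor HaxJ bound, *dulB* is not transcribed.
So DulB is not produced.
Itaconate is present, so FenJ is inactive.
Fumarate is absent, so QilZ is inactive.
Required activator FenJ is absent, so *vorL* is not transcribed.
So VorL is not produced.
Required activator DulB is absent, so *dovX* is not transcribed.
So DovX is not produced.
c-di-GMP is present, so ZorC is inactive.
With no repressor bound, *nerC* is transcribed.
→ *nerC* is ON in A.
Condition B:
Maltulose is absent, so HaxJ is active.
With repressor HaxJ bound, *dulB* is not transcribed.
So DulB is not produced.
Itaconate is absent, so FenJ is active.
Fumarate is present, so QilZ is active.
With repressor QilZ bound, *vorL* is not transcribed.
So VorL is not produced.
Required activator DulB is absent, so *dovX* is not transcribed.
So DovX is not produced.
c-di-GMP is absent, so ZorC is active.
With repressor ZorC bound, *nerC* is not transcribed.
→ *nerC* is OFF in B.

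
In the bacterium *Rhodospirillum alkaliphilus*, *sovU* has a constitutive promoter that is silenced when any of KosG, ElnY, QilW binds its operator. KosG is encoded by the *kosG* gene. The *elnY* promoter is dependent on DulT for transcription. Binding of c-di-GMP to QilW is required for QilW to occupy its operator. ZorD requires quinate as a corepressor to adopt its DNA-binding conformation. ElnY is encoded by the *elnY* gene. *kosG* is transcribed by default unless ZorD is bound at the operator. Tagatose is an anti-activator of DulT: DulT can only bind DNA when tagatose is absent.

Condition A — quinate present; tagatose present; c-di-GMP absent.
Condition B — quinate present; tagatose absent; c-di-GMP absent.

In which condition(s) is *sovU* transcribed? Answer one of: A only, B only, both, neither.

Condition A:
Quinate is present, so ZorD is active.
With repressor ZorD bound, *kosG* is not transcribed.
So KosG is not produced.
Tagatose is present, so DulT is inactive.
Required activator DulT is absent, so *elnY* is not transcribed.
So ElnY is not produced.
c-di-GMP is absent, so QilW is inactive.
With no repressor bound, *sovU* is transcribed.
→ *sovU* is ON in A.
Condition B:
Quinate is present, so ZorD is active.
With repressor ZorD bound, *kosG* is not transcribed.
So KosG is not produced.
Tagatose is absent, so DulT is active.
No repressor is bound and DulT is active, so *elnY* is transcribed.
So ElnY is produced and active.
c-di-GMP is absent, so QilW is inactive.
With repressor ElnY bound, *sovU* is not transcribed.
→ *sovU* is OFF in B.

A only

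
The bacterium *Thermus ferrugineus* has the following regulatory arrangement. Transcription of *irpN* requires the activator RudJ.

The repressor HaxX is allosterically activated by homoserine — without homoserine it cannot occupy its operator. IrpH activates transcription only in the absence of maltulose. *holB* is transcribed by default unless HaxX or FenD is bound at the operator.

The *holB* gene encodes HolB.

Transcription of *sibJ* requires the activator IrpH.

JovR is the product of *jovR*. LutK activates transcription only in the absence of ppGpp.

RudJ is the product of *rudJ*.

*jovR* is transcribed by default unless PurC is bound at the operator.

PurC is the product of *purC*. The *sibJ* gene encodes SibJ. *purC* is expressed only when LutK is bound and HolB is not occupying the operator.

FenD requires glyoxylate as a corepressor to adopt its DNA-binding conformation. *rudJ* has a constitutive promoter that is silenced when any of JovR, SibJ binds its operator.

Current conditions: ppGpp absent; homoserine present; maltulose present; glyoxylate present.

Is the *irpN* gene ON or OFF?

ON

Homoserine is present, so HaxX is active.
Glyoxylate is present, so FenD is active.
With repressor HaxX bound, *holB* is not transcribed.
So HolB is not produced.
ppGpp is absent, so LutK is active.
No repressor is bound and LutK is active, so *purC* is transcribed.
So PurC is produced and active.
With repressor PurC bound, *jovR* is not transcribed.
So JovR is not produced.
Maltulose is present, so IrpH is inactive.
Required activator IrpH is absent, so *sibJ* is not transcribed.
So SibJ is not produced.
With no repressor bound, *rudJ* is transcribed.
So RudJ is produced and active.
No repressor is bound and RudJ is active, so *irpN* is transcribed.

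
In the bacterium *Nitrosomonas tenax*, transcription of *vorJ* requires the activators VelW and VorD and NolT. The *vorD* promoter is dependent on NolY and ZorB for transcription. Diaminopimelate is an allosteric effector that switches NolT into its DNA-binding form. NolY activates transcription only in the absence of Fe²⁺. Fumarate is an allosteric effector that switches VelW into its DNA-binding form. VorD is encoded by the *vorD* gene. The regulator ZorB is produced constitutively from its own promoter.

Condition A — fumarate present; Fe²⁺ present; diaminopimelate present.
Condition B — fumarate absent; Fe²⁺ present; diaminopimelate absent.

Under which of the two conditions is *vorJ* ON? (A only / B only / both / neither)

neither

Condition A:
Fumarate is present, so VelW is active.
Fe²⁺ is present, so NolY is inactive.
ZorB is produced constitutively and is active.
Required activator NolY is absent, so *vorD* is not transcribed.
So VorD is not produced.
Diaminopimelate is present, so NolT is active.
Required activator VorD is absent, so *vorJ* is not transcribed.
→ *vorJ* is OFF in A.
Condition B:
Fumarate is absent, so VelW is inactive.
Fe²⁺ is present, so NolY is inactive.
ZorB is produced constitutively and is active.
Required activator NolY is absent, so *vorD* is not transcribed.
So VorD is not produced.
Diaminopimelate is absent, so NolT is inactive.
Required activator VelW is absent, so *vorJ* is not transcribed.
→ *vorJ* is OFF in B.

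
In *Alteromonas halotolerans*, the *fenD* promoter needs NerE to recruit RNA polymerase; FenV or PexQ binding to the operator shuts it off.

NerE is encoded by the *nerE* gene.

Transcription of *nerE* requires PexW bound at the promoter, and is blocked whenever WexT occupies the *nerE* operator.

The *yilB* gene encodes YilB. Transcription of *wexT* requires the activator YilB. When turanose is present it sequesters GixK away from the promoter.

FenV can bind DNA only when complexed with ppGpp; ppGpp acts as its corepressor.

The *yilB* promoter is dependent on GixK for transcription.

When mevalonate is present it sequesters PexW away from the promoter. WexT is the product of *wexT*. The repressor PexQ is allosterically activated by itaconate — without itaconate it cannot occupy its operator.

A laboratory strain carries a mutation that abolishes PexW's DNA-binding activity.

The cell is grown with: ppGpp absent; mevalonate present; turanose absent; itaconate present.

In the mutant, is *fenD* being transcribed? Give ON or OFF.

ppGpp is absent, so FenV is inactive.
Turanose is absent, so GixK is active.
No repressor is bound and GixK is active, so *yilB* is transcribed.
So YilB is produced and active.
No repressor is bound and YilB is active, so *wexT* is transcribed.
So WexT is produced and active.
PexW is non-functional in this strain, so it has no effect.
With repressor WexT bound, *nerE* is not transcribed.
So NerE is not produced.
Itaconate is present, so PexQ is active.
With repressor PexQ bound, *fenD* is not transcribed.

OFF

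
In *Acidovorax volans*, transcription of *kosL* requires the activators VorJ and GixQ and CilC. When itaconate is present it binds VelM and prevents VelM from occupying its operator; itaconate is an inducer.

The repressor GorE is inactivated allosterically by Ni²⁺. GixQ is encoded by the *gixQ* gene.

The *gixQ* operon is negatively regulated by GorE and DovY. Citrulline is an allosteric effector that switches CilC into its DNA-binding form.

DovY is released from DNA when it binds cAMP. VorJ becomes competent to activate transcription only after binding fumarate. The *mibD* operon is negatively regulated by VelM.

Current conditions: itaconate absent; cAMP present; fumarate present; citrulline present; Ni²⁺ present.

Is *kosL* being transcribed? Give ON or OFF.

ON

Fumarate is present, so VorJ is active.
Ni²⁺ is present, so GorE is inactive.
cAMP is present, so DovY is inactive.
With no repressor bound, *gixQ* is transcribed.
So GixQ is produced and active.
Citrulline is present, so CilC is active.
No repressor is bound and VorJ and GixQ and CilC are active, so *kosL* is transcribed.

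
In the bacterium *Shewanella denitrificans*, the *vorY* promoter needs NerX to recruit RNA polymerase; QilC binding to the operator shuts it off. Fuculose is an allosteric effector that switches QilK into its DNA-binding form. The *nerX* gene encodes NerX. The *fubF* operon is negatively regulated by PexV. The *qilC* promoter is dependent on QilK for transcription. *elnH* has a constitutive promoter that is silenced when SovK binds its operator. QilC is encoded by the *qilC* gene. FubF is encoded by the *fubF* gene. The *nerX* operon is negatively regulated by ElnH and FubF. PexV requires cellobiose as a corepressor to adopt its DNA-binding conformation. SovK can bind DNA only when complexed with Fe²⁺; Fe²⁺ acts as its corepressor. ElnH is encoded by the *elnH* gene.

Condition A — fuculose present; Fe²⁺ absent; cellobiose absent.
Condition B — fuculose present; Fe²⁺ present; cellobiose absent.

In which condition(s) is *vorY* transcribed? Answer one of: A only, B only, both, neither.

neither

Condition A:
Fuculose is present, so QilK is active.
No repressor is bound and QilK is active, so *qilC* is transcribed.
So QilC is produced and active.
Fe²⁺ is absent, so SovK is inactive.
With no repressor bound, *elnH* is transcribed.
So ElnH is produced and active.
Cellobiose is absent, so PexV is inactive.
With no repressor bound, *fubF* is transcribed.
So FubF is produced and active.
With repressor ElnH bound, *nerX* is not transcribed.
So NerX is not produced.
With repressor QilC bound, *vorY* is not transcribed.
→ *vorY* is OFF in A.
Condition B:
Fuculose is present, so QilK is active.
No repressor is bound and QilK is active, so *qilC* is transcribed.
So QilC is produced and active.
Fe²⁺ is present, so SovK is active.
With repressor SovK bound, *elnH* is not transcribed.
So ElnH is not produced.
Cellobiose is absent, so PexV is inactive.
With no repressor bound, *fubF* is transcribed.
So FubF is produced and active.
With repressor FubF bound, *nerX* is not transcribed.
So NerX is not produced.
With repressor QilC bound, *vorY* is not transcribed.
→ *vorY* is OFF in B.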